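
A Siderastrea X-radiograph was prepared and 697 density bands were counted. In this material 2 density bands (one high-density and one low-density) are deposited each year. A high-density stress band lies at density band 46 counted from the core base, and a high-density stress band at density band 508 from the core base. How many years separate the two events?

231 years

Separation: 508 − 46 = 462 density bands.
With 2 density bands per year, 462 / 2 = 231 years.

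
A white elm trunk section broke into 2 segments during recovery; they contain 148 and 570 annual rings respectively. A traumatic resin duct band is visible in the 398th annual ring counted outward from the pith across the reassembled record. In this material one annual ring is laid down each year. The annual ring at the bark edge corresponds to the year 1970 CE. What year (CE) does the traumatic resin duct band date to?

1650 CE

Total annual rings = 148 + 570 = 718.
The traumatic resin duct band sits at annual ring 398 from the pith, so 718 − 398 = 320 annual rings formed after it.
Counting back 320 years from 1970 CE places the traumatic resin duct band in 1970 − 320 = 1650 CE.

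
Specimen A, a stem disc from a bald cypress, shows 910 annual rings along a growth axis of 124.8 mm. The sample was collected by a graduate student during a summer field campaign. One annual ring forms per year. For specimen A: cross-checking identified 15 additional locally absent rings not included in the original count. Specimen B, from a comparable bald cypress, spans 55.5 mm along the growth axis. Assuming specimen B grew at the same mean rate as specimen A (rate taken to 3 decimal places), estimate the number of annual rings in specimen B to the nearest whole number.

411 annual rings

Specimen A: after corrections the count is 910 + 15 = 925 annual rings.
A: Mean rate = 124.8 mm / 925 years ≈ 0.135 mm/year.
For B, 55.5 / 0.135 = 411.11 years ≈ 411 annual rings.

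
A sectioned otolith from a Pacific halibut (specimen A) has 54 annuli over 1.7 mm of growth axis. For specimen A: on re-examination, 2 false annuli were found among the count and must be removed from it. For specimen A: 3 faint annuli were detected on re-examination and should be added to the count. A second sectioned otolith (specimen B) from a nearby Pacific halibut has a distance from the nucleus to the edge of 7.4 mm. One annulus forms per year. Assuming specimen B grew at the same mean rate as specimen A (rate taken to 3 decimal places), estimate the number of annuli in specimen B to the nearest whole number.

239 annuli

Specimen A: adjusted count: 54 − 2 + 3 = 55 annuli.
A: 1.7 mm over 55 years gives 1.7 / 55 ≈ 0.031 mm/year.
Specimen B: 7.4 mm / 0.031 mm per year = 238.71 years ≈ 239 annuli.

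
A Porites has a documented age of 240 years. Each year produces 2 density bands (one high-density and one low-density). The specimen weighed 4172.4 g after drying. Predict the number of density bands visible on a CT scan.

With 2 density bands per year, 240 years would produce 240 × 2 = 480 density bands.
So 480 density bands should be present.

480 density bands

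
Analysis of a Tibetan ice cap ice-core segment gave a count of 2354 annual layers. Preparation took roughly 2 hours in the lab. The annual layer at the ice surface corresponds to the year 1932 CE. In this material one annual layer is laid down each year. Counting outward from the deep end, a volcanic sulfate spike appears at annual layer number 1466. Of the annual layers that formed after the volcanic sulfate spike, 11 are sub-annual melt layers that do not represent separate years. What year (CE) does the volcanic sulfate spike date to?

2354 − 1466 = 888 annual layers lie beyond the volcanic sulfate spike toward the ice surface.
888 − 11 false = 877 true annual layers after the volcanic sulfate spike.
1932 − 877 = 1055 CE.

1055 CE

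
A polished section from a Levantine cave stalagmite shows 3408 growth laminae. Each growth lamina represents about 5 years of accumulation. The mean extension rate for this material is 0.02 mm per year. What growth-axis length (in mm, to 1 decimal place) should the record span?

340.8 mm

Multiplying by 5 years per growth lamina: 3408 × 5 = 17040 years.
17040 years at 0.02 mm/year gives 0.02 × 17040 = 340.8 mm.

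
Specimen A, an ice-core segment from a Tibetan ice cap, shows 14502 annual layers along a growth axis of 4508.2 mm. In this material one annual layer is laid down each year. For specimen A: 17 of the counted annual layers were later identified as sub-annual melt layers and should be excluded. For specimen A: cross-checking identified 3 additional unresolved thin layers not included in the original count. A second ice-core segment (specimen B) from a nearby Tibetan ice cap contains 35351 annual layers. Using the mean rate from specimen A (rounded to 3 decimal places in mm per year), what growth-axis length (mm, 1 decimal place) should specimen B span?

Specimen A: adjusted count: 14502 − 17 + 3 = 14488 annual layers.
A: 4508.2 mm over 14488 years gives 4508.2 / 14488 ≈ 0.311 mm/year.
B's length ≈ 0.311 × 35351 = 10994.2 mm.

10994.2 mm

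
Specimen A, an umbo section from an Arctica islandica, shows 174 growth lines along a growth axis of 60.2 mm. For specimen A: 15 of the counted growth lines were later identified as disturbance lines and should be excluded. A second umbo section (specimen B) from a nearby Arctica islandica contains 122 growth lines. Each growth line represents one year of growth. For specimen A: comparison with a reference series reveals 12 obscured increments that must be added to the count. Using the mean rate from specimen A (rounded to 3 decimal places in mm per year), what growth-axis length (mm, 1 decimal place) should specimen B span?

Specimen A: after corrections the count is 174 − 15 + 12 = 171 growth lines.
A: Mean rate = 60.2 mm / 171 years ≈ 0.352 mm/year.
B's length ≈ 0.352 × 122 = 42.9 mm.

42.9 mm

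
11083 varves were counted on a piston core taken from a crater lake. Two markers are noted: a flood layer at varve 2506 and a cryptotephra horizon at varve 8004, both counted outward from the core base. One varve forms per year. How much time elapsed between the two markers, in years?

5498 years

8004 − 2506 = 5498 varves lie between the two events.
That is 5498 years at one varve per year.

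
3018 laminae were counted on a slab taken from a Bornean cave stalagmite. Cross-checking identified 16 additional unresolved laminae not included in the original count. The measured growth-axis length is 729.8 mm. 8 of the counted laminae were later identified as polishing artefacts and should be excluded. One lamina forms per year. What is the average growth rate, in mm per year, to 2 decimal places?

After corrections the count is 3018 − 8 + 16 = 3026 laminae.
Extension rate ≈ 729.8 / 3026 = 0.24 mm per year.

0.24 mm per year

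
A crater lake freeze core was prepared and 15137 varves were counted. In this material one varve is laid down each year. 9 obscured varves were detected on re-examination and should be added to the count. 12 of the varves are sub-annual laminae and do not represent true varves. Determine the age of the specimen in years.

After corrections the count is 15137 − 12 + 9 = 15134 varves.
At one varve per year, that is 15134 years.

15134 years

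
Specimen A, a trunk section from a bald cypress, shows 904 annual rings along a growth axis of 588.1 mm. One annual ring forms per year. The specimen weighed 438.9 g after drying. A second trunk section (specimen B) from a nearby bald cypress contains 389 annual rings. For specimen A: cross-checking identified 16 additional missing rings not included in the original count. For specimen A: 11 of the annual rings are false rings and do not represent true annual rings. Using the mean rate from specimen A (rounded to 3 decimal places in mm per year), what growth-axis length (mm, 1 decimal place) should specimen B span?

Specimen A: correcting the raw count gives 904 − 11 + 16 = 909 true annual rings.
A: Extension rate ≈ 588.1 / 909 = 0.647 mm/year.
B's length ≈ 0.647 × 389 = 251.7 mm.

251.7 mm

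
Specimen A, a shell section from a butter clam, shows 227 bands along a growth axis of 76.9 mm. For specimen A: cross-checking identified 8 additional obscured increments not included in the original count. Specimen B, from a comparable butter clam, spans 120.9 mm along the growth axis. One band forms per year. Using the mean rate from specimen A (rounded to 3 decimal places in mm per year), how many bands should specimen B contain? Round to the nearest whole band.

Specimen A: correcting the raw count gives 227 + 8 = 235 true bands.
A: Extension rate ≈ 76.9 / 235 = 0.327 mm/yr.
B spans 120.9 / 0.327 = 369.72 years ≈ 370 bands.

370 bands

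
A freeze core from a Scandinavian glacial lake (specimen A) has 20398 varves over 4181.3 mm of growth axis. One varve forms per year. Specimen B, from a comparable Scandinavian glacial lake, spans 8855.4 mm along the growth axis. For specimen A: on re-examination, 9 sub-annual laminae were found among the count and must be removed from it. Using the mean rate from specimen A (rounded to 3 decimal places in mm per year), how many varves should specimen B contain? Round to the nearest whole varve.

Specimen A: adjusted count: 20398 − 9 = 20389 varves.
A: 4181.3 mm over 20389 years gives 4181.3 / 20389 ≈ 0.205 mm per year.
B spans 8855.4 / 0.205 = 43197.07 years ≈ 43197 varves.

43197 varves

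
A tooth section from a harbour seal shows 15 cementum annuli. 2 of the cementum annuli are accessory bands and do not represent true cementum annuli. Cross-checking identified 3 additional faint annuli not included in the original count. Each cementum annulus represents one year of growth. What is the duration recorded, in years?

16 years

Adjusted count: 15 − 2 + 3 = 16 cementum annuli.
One cementum annulus per year makes the duration 16 years.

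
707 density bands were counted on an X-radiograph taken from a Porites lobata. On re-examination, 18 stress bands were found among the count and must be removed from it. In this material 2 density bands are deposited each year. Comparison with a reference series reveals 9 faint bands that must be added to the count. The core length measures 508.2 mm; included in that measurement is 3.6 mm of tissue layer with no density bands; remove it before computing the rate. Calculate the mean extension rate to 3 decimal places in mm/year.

After corrections the count is 707 − 18 + 9 = 698 density bands.
With 2 density bands per year, 698 / 2 = 349 years.
The growth record spans 508.2 − 3.6 = 504.6 mm.
Mean rate = 504.6 mm / 349 years ≈ 1.446 mm/year.

1.446 mm/year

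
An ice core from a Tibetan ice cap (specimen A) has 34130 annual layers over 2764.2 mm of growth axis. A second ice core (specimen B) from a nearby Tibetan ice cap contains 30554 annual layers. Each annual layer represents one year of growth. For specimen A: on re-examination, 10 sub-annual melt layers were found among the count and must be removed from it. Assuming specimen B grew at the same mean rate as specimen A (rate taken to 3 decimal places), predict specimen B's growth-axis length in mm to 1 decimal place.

2474.9 mm

Specimen A: after corrections the count is 34130 − 10 = 34120 annual layers.
A: Extension rate ≈ 2764.2 / 34120 = 0.081 mm/year.
B's length ≈ 0.081 × 30554 = 2474.9 mm.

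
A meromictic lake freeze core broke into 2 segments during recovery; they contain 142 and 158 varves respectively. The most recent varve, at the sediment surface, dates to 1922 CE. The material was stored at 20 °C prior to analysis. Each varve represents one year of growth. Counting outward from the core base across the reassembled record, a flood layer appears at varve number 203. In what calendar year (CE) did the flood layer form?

Total varves = 142 + 158 = 300.
Between varve 203 and the sediment surface there are 300 − 203 = 97 varves.
1922 − 97 = 1825 CE.

1825 CE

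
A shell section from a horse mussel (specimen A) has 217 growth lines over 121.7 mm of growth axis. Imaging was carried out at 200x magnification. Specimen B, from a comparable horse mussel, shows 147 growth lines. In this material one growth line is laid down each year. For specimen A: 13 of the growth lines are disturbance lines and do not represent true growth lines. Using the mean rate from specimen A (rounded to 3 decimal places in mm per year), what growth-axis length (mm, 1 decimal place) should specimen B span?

Specimen A: after corrections the count is 217 − 13 = 204 growth lines.
A: Mean rate = 121.7 mm / 204 years ≈ 0.597 mm per year.
B's length ≈ 0.597 × 147 = 87.8 mm.

87.8 mm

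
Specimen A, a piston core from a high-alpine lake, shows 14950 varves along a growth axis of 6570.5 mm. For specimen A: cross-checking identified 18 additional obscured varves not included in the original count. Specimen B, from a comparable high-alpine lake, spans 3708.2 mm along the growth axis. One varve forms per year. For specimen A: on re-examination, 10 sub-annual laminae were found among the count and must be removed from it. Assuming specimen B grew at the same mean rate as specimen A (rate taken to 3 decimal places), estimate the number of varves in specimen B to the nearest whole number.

Specimen A: after corrections the count is 14950 − 10 + 18 = 14958 varves.
A: 6570.5 mm over 14958 years gives 6570.5 / 14958 ≈ 0.439 mm/yr.
Specimen B: 3708.2 mm / 0.439 mm per year = 8446.92 years ≈ 8447 varves.

8447 varves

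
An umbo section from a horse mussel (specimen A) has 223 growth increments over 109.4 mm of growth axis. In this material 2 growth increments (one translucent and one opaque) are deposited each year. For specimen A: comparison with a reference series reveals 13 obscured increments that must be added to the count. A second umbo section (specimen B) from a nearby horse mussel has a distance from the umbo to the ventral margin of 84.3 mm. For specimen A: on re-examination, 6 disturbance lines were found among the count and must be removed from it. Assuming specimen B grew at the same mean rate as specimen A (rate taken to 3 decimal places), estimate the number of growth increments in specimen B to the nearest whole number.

Specimen A: after corrections the count is 223 − 6 + 13 = 230 growth increments.
Specimen A: with 2 growth increments per year, 230 / 2 = 115 years.
A: Extension rate ≈ 109.4 / 115 = 0.951 mm per year.
Specimen B: 84.3 mm / 0.951 mm per year = 88.64 years; at 2 growth increments per year that is 88.64 × 2 ≈ 177 growth increments.

177 growth increments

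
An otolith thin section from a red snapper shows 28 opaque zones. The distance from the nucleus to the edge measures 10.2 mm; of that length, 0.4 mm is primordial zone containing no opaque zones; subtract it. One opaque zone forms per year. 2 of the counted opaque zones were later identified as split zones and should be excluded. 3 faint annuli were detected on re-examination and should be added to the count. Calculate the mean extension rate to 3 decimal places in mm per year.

Adjusted count: 28 − 2 + 3 = 29 opaque zones.
Removing the 0.4 mm offcut leaves 10.2 − 0.4 = 9.8 mm.
9.8 mm over 29 years gives 9.8 / 29 ≈ 0.338 mm per year.

0.338 mm per year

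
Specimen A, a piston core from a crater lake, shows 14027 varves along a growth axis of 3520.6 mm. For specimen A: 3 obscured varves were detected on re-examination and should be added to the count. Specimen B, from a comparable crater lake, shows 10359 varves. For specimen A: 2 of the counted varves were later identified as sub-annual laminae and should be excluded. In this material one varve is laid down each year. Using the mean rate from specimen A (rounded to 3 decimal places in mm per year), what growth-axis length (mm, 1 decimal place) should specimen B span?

2600.1 mm

Specimen A: true varve count = 14027 − 2 + 3 = 14028.
A: Mean rate = 3520.6 mm / 14028 years ≈ 0.251 mm/yr.
Length of B = 0.251 × 10359 = 2600.1 mm.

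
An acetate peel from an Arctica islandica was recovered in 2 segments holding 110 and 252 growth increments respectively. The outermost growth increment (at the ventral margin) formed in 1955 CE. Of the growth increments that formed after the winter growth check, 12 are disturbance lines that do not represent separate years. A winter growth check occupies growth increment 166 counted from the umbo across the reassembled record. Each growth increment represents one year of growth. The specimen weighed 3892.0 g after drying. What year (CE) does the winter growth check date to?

1771 CE

Total growth increments = 110 + 252 = 362.
The winter growth check sits at growth increment 166 from the umbo, so 362 − 166 = 196 growth increments formed after it.
Removing the 12 false growth increments leaves 196 − 12 = 184 true growth increments beyond the winter growth check.
Counting back 184 years from 1955 CE places the winter growth check in 1955 − 184 = 1771 CE.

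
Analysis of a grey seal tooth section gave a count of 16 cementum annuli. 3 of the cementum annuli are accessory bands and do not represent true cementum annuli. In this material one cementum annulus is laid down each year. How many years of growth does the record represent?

13 yr

Correcting the raw count gives 16 − 3 = 13 true cementum annuli.
With a one-to-one cementum annulus periodicity this is 13 years.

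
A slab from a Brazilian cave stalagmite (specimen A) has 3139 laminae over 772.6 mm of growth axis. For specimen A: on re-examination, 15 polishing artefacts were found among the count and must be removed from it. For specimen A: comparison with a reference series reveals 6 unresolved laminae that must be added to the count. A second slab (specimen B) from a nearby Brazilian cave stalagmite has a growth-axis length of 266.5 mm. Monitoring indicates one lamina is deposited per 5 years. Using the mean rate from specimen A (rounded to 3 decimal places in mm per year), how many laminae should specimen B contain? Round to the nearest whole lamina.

1088 laminae

Specimen A: true lamina count = 3139 − 15 + 6 = 3130.
Specimen A: at 5 years per lamina, 3130 × 5 = 15650 years.
A: 772.6 mm over 15650 years gives 772.6 / 15650 ≈ 0.049 mm/yr.
Specimen B: 266.5 mm / 0.049 mm per year = 5438.78 years; at 5 years per lamina that is 5438.78 / 5 ≈ 1088 laminae.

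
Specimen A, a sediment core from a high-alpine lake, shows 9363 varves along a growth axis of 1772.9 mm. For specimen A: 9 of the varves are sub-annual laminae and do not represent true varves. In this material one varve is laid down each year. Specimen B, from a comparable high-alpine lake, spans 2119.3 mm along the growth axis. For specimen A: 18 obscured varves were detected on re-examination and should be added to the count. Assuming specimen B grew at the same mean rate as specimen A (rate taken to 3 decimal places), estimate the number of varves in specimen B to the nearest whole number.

Specimen A: after corrections the count is 9363 − 9 + 18 = 9372 varves.
A: 1772.9 mm over 9372 years gives 1772.9 / 9372 ≈ 0.189 mm/year.
For B, 2119.3 / 0.189 = 11213.23 years ≈ 11213 varves.

11213 varves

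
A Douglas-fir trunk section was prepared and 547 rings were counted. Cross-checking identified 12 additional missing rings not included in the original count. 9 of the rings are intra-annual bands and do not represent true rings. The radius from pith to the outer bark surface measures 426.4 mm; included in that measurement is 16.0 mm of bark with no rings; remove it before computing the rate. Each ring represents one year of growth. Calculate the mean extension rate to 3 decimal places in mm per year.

0.746 mm per year

After corrections the count is 547 − 9 + 12 = 550 rings.
Removing the 16.0 mm offcut leaves 426.4 − 16.0 = 410.4 mm.
410.4 mm over 550 years gives 410.4 / 550 ≈ 0.746 mm per year.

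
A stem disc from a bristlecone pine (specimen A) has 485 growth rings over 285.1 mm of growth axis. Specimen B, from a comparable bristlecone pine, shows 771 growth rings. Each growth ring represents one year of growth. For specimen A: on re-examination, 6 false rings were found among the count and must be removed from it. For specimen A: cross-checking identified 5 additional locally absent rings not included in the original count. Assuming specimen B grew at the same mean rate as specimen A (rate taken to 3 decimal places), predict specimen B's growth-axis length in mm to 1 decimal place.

454.1 mm

Specimen A: true growth ring count = 485 − 6 + 5 = 484.
A: 285.1 mm over 484 years gives 285.1 / 484 ≈ 0.589 mm/yr.
B's length ≈ 0.589 × 771 = 454.1 mm.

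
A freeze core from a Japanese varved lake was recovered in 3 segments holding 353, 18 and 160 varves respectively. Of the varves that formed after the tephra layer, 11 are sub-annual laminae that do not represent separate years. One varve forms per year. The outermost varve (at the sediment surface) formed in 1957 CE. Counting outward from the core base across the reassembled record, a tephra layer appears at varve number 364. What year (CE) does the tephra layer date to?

Total varves = 353 + 18 + 160 = 531.
The tephra layer sits at varve 364 from the core base, so 531 − 364 = 167 varves formed after it.
Excluding 11 false varves: 167 − 11 = 156.
1957 − 156 = 1801 CE.

1801 CE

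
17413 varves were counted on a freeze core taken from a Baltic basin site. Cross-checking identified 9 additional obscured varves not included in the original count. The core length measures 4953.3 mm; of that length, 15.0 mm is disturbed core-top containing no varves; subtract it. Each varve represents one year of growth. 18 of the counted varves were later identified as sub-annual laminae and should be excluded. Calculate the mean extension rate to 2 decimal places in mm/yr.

0.28 mm/yr

Correcting the raw count gives 17413 − 18 + 9 = 17404 true varves.
The growth record spans 4953.3 − 15.0 = 4938.3 mm.
Extension rate ≈ 4938.3 / 17404 = 0.28 mm/yr.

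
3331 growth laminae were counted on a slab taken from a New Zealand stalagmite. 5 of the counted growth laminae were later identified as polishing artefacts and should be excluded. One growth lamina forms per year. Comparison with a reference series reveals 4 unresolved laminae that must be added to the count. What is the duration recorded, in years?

3330 years

Adjusted count: 3331 − 5 + 4 = 3330 growth laminae.
With a one-to-one growth lamina periodicity this is 3330 years.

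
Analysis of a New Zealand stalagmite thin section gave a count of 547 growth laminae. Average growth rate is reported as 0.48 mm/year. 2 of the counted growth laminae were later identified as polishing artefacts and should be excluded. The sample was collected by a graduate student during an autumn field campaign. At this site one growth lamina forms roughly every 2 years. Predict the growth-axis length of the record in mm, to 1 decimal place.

523.2 mm

After corrections the count is 547 − 2 = 545 growth laminae.
At 2 years per growth lamina, 545 × 2 = 1090 years.
1090 years at 0.48 mm/year gives 0.48 × 1090 = 523.2 mm.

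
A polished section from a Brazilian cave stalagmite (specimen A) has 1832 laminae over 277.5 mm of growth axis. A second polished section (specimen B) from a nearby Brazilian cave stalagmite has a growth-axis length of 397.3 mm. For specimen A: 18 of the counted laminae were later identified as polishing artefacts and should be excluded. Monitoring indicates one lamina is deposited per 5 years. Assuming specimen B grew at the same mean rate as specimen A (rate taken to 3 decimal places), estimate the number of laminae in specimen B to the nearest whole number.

2563 laminae

Specimen A: true lamina count = 1832 − 18 = 1814.
Specimen A: at 5 years per lamina, 1814 × 5 = 9070 years.
A: 277.5 mm over 9070 years gives 277.5 / 9070 ≈ 0.031 mm per year.
Specimen B: 397.3 mm / 0.031 mm per year = 12816.13 years; at 5 years per lamina that is 12816.13 / 5 ≈ 2563 laminae.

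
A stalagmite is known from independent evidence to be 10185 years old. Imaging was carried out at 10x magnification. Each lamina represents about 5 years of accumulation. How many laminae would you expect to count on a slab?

Expected laminae: 10185 / 5 = 2037.
So 2037 laminae should be present.

2037 laminae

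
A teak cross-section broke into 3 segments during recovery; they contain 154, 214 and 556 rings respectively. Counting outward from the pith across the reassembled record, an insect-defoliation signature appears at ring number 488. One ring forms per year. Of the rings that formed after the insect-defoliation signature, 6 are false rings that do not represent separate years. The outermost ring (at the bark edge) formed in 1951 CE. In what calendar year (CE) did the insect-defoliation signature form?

1521 CE

Total rings = 154 + 214 + 556 = 924.
924 − 488 = 436 rings lie beyond the insect-defoliation signature toward the bark edge.
Excluding 6 false rings: 436 − 6 = 430.
Counting back 430 years from 1951 CE places the insect-defoliation signature in 1951 − 430 = 1521 CE.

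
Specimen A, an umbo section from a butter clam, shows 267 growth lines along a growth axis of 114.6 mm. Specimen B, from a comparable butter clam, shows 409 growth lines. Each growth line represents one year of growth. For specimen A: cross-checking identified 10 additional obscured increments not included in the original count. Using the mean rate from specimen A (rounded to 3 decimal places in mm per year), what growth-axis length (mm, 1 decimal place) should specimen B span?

Specimen A: adjusted count: 267 + 10 = 277 growth lines.
A: 114.6 mm over 277 years gives 114.6 / 277 ≈ 0.414 mm/yr.
Length of B = 0.414 × 409 = 169.3 mm.

169.3 mm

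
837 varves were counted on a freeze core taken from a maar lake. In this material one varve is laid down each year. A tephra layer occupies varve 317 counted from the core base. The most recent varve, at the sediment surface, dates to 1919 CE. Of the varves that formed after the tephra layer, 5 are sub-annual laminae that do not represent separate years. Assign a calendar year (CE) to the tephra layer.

1404 CE

The tephra layer sits at varve 317 from the core base, so 837 − 317 = 520 varves formed after it.
520 − 5 false = 515 true varves after the tephra layer.
Counting back 515 years from 1919 CE places the tephra layer in 1919 − 515 = 1404 CE.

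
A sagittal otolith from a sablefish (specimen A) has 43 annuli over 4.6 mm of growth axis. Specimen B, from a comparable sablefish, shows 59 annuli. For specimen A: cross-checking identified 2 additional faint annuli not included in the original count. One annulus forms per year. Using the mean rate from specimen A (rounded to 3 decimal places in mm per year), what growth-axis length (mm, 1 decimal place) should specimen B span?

Specimen A: correcting the raw count gives 43 + 2 = 45 true annuli.
A: 4.6 mm over 45 years gives 4.6 / 45 ≈ 0.102 mm/year.
For B, 0.102 mm/year × 59 years = 6.0 mm.

6.0 mm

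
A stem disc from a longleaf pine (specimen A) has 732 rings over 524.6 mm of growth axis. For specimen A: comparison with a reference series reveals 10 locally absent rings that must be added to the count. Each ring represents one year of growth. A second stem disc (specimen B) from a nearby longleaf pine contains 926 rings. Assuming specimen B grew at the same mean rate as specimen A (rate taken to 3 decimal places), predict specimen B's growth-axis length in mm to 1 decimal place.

654.7 mm

Specimen A: adjusted count: 732 + 10 = 742 rings.
A: Extension rate ≈ 524.6 / 742 = 0.707 mm/yr.
B's length ≈ 0.707 × 926 = 654.7 mm.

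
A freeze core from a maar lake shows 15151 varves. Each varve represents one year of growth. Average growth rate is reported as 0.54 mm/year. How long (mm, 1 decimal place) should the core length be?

8181.5 mm

15151 years of growth are recorded.
15151 years at 0.54 mm/year gives 0.54 × 15151 = 8181.5 mm.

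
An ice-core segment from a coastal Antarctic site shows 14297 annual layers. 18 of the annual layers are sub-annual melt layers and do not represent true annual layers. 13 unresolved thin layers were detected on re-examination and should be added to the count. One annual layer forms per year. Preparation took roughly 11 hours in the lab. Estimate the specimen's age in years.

14292 years

After corrections the count is 14297 − 18 + 13 = 14292 annual layers.
One annual layer per year makes the duration 14292 years.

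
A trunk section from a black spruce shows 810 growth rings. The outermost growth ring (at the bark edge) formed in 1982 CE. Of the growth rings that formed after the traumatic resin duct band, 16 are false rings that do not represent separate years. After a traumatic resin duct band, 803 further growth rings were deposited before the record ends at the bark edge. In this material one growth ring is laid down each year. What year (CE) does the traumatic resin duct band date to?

803 growth rings formed after the traumatic resin duct band.
803 − 16 false = 787 true growth rings after the traumatic resin duct band.
Counting back 787 years from 1982 CE places the traumatic resin duct band in 1982 − 787 = 1195 CE.

1195 CE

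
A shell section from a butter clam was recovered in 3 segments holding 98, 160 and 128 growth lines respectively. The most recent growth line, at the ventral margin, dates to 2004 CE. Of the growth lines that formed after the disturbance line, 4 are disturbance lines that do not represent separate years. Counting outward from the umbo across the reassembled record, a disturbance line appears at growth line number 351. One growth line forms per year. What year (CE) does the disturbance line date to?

Total growth lines = 98 + 160 + 128 = 386.
Between growth line 351 and the ventral margin there are 386 − 351 = 35 growth lines.
Excluding 4 false growth lines: 35 − 4 = 31.
Counting back 31 years from 2004 CE places the disturbance line in 2004 − 31 = 1973 CE.

1973 CE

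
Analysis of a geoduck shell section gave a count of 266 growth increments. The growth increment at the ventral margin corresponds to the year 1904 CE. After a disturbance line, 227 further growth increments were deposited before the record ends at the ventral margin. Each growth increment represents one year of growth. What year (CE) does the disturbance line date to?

1677 CE

There are 227 growth increments younger than the disturbance line.
1904 − 227 = 1677 CE.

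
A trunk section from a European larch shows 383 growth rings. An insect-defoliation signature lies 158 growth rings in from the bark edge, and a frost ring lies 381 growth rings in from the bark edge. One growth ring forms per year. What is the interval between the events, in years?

223 yr

381 − 158 = 223 growth rings lie between the two events.
At one growth ring per year, 223 years elapsed between them.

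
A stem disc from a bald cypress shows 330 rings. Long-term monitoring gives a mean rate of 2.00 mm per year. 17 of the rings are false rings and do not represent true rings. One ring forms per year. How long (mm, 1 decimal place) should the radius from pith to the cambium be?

Adjusted count: 330 − 17 = 313 rings.
313 years at 2.00 mm/year gives 2.00 × 313 = 626.0 mm.

626.0 mm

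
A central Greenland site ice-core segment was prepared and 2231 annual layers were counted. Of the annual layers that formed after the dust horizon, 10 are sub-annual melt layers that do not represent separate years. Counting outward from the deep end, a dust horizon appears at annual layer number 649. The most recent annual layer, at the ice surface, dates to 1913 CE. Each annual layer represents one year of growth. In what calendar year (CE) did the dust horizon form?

The dust horizon sits at annual layer 649 from the deep end, so 2231 − 649 = 1582 annual layers formed after it.
1582 − 10 false = 1572 true annual layers after the dust horizon.
The annual layer at the ice surface is 1913 CE, so the dust horizon dates to 1913 − 1572 = 341 CE.

341 CE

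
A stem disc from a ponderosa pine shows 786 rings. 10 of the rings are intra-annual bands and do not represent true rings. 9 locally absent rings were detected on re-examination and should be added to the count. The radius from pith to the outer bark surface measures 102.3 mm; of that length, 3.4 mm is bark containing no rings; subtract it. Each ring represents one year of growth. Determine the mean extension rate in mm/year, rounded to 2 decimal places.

0.13 mm/year

Adjusted count: 786 − 10 + 9 = 785 rings.
Removing the 3.4 mm offcut leaves 102.3 − 3.4 = 98.9 mm.
Mean rate = 98.9 mm / 785 years ≈ 0.13 mm/year.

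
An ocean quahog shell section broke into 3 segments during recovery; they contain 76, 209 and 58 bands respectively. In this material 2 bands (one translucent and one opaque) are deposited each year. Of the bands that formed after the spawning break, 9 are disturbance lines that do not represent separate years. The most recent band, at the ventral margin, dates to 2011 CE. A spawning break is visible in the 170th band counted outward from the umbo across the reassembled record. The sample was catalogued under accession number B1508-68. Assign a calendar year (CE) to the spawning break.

1929 CE

Total bands = 76 + 209 + 58 = 343.
343 − 170 = 173 bands lie beyond the spawning break toward the ventral margin.
Removing the 9 false bands leaves 173 − 9 = 164 true bands beyond the spawning break.
164 bands at 2 per year is 164 / 2 = 82 years.
2011 − 82 = 1929 CE.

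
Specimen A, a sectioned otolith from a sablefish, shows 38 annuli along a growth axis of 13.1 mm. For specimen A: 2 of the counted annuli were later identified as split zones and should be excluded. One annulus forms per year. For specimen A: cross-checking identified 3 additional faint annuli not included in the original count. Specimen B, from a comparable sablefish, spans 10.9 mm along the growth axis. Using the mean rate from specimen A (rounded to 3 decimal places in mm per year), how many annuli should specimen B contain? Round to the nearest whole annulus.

Specimen A: correcting the raw count gives 38 − 2 + 3 = 39 true annuli.
A: 13.1 mm over 39 years gives 13.1 / 39 ≈ 0.336 mm per year.
Specimen B: 10.9 mm / 0.336 mm per year = 32.44 years ≈ 32 annuli.

32 annuli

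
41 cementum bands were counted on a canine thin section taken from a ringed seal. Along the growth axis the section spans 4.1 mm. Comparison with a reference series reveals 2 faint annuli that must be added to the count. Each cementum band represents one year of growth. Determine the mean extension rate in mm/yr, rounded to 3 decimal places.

0.095 mm/yr

True cementum band count = 41 + 2 = 43.
4.1 mm over 43 years gives 4.1 / 43 ≈ 0.095 mm/yr.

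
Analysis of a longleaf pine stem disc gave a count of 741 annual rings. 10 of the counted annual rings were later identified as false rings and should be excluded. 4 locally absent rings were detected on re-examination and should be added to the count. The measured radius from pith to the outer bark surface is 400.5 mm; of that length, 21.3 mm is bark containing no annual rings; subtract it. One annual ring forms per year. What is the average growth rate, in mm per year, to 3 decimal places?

0.516 mm per year

Adjusted count: 741 − 10 + 4 = 735 annual rings.
The growth record spans 400.5 − 21.3 = 379.2 mm.
379.2 mm over 735 years gives 379.2 / 735 ≈ 0.516 mm per year.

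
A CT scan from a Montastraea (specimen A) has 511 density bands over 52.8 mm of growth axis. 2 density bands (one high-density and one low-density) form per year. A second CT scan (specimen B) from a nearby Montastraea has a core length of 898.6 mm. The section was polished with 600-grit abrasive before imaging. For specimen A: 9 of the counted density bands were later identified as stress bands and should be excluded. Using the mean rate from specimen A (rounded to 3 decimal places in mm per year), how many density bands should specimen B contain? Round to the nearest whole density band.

Specimen A: after corrections the count is 511 − 9 = 502 density bands.
Specimen A: dividing by 2 density bands per year: 502 / 2 = 251 years.
A: 52.8 mm over 251 years gives 52.8 / 251 ≈ 0.210 mm/yr.
For B, 898.6 / 0.210 = 4279.05 years; at 2 density bands per year that is 4279.05 × 2 ≈ 8558 density bands.

8558 density bands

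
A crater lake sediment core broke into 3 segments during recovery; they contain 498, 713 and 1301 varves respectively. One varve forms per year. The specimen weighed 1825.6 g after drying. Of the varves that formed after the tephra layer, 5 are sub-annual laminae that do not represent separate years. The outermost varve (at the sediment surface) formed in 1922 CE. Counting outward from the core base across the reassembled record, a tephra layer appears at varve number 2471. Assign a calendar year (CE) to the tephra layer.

Total varves = 498 + 713 + 1301 = 2512.
Between varve 2471 and the sediment surface there are 2512 − 2471 = 41 varves.
Excluding 5 false varves: 41 − 5 = 36.
1922 − 36 = 1886 CE.

1886 CE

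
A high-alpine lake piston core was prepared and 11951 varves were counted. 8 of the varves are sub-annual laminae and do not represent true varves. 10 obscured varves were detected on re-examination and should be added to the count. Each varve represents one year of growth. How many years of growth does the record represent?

11953 years

Correcting the raw count gives 11951 − 8 + 10 = 11953 true varves.
One varve per year makes the duration 11953 years.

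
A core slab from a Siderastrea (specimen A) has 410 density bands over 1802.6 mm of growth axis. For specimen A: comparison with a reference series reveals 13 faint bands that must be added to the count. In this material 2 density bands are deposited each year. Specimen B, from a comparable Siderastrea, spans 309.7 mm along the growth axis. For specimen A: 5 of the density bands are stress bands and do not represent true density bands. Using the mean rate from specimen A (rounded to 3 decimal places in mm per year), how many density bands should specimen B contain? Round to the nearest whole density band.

Specimen A: adjusted count: 410 − 5 + 13 = 418 density bands.
Specimen A: with 2 density bands per year, 418 / 2 = 209 years.
A: Mean rate = 1802.6 mm / 209 years ≈ 8.625 mm/year.
B spans 309.7 / 8.625 = 35.91 years; at 2 density bands per year that is 35.91 × 2 ≈ 72 density bands.

72 density bands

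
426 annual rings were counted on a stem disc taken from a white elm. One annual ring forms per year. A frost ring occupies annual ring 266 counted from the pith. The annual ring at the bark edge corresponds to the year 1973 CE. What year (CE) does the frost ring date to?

1813 CE

Between annual ring 266 and the bark edge there are 426 − 266 = 160 annual rings.
1973 − 160 = 1813 CE.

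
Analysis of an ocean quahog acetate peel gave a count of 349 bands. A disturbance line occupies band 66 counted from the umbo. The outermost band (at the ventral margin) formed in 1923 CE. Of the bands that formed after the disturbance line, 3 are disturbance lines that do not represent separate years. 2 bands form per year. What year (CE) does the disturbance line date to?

The disturbance line sits at band 66 from the umbo, so 349 − 66 = 283 bands formed after it.
Excluding 3 false bands: 283 − 3 = 280.
Dividing by 2 bands per year: 280 / 2 = 140 years.
Counting back 140 years from 1923 CE places the disturbance line in 1923 − 140 = 1783 CE.

1783 CE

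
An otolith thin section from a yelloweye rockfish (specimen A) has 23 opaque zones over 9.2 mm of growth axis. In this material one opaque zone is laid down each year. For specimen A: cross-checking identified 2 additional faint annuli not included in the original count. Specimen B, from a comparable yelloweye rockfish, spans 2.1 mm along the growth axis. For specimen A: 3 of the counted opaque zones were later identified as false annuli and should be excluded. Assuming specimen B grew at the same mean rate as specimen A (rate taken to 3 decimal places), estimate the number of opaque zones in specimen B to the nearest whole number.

5 opaque zones

Specimen A: adjusted count: 23 − 3 + 2 = 22 opaque zones.
A: Extension rate ≈ 9.2 / 22 = 0.418 mm/yr.
Specimen B: 2.1 mm / 0.418 mm per year = 5.02 years ≈ 5 opaque zones.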